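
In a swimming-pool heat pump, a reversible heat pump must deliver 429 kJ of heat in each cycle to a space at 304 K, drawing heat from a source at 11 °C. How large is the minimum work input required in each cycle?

W_in ≈ 28.0 kJ

T_C = 11 °C → 11 + 273.15 = 284.15 K.
Reversible heating COP: COP_HP = T_H/(T_H − T_C) = 304.00/19.85 = 15.3149.
W = Q_H/COP_HP = 429/15.3149 = 28.0 kJ.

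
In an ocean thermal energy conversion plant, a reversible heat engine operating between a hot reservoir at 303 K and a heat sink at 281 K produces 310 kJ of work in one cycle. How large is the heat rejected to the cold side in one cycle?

For a reversible engine, η = 1 − T_C/T_H = 1 − 281.00/303.00 = 0.0726.
Since Q_C/Q_H = T_C/T_H and Q_H = W/η, Q_C = W·T_C/(T_H − T_C) = 310 × 281.00/22.00 = 3960 kJ.

Q_C ≈ 3960 kJ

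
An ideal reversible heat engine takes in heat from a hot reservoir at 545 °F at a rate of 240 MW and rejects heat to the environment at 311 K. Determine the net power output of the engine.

T_H = 545 °F → (545 − 32) × 5/9 = 285.00 °C = 558.15 K.
The Carnot efficiency is η = 1 − T_C/T_H = 1 − 311.00/558.15 = 0.4428.
W = η·Q_H = 0.4428 × 240 = 106 MW.

Ẇ ≈ 106 MW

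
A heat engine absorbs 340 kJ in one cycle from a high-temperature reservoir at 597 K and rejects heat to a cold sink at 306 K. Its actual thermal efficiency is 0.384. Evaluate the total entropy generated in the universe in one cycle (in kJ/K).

W = η·Q_H = 0.384 × 340 = 130.6 kJ, so Q_C = Q_H − W = 209.4 kJ.
Entropy balance on the reservoirs: −Q_H/T_H = -0.5695 kJ/K, +Q_C/T_C = 0.6844 kJ/K.
ΔS_univ = −Q_H/T_H + Q_C/T_C = 0.115 kJ/K (> 0, since η = 0.384 < η_Carnot = 0.487).

ΔS_univ ≈ 0.115 kJ/K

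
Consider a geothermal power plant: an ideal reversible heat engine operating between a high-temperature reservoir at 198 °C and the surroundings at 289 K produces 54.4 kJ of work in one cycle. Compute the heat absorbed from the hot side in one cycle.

Q_H ≈ 140.7 kJ

T_H = 198 °C → 198 + 273.15 = 471.15 K.
Since the cycle is reversible, η = 1 − T_C/T_H = 1 − 289.00/471.15 = 0.3866.
Q_H = W/η = 54.4/0.3866 = 140.7 kJ.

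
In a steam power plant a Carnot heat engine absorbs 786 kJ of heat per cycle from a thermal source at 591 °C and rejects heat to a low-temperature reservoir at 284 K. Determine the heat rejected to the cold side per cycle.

T_H = 591 °C → 591 + 273.15 = 864.15 K.
The Carnot efficiency is η = 1 − T_C/T_H = 1 − 284.00/864.15 = 0.6714.
For a reversible cycle Q_C/Q_H = T_C/T_H, so Q_C = 786 × 284.00/864.15 = 258 kJ.

Q_C ≈ 258 kJ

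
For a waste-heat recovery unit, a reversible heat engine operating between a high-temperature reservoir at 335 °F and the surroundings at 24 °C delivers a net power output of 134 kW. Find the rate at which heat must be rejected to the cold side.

T_H = 335 °F → (335 − 32) × 5/9 = 168.33 °C = 441.48 K.
T_C = 24 °C → 24 + 273.15 = 297.15 K.
The Carnot efficiency is η = 1 − T_C/T_H = 1 − 297.15/441.48 = 0.3269.
Since Q_C/Q_H = T_C/T_H and Q_H = W/η, Q_C = W·T_C/(T_H − T_C) = 134 × 297.15/144.33 = 276 kW.

Q̇_C ≈ 276 kW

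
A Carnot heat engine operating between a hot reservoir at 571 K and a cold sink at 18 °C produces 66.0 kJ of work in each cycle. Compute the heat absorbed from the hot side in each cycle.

Q_H ≈ 135 kJ

T_C = 18 °C → 18 + 273.15 = 291.15 K.
Since the cycle is reversible, η = 1 − T_C/T_H = 1 − 291.15/571.00 = 0.4901.
Q_H = W/η = 66.0/0.4901 = 135 kJ.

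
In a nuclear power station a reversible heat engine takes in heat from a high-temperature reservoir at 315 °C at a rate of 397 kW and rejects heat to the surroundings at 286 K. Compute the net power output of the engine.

T_H = 315 °C → 315 + 273.15 = 588.15 K.
Carnot efficiency: η = 1 − T_C/T_H = 1 − 286.00/588.15 = 0.5137.
W = η·Q_H = 0.5137 × 397 = 204 kW.

Ẇ ≈ 204 kW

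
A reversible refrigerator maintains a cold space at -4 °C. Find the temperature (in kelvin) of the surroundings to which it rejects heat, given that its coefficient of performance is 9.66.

T_H ≈ 297 K

T_C = -4 °C → -4 + 273.15 = 269.15 K.
COP_R = T_C/(T_H − T_C) ⇒ T_H = T_C·(1 + 1/COP_R) = 269.15 × (1 + 1/9.66) = 297 K.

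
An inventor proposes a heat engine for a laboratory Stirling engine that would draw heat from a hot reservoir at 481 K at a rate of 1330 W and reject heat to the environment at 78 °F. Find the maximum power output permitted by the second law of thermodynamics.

T_C = 78 °F → (78 − 32) × 5/9 = 25.56 °C = 298.71 K.
The second-law ceiling is the Carnot efficiency, η_max = 1 − T_C/T_H = 1 − 298.71/481.00 = 0.3790.
W_max = η_max · Q_H = 0.3790 × 1330 = 504 W.

Ẇ_max ≈ 504 W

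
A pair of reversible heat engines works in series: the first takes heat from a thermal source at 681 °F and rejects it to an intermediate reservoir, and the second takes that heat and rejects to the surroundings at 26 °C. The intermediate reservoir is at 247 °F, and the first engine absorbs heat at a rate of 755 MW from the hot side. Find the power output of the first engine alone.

Ẇ₁ ≈ 287 MW

T_H = 681 °F → (681 − 32) × 5/9 = 360.56 °C = 633.71 K.
T_C = 26 °C → 26 + 273.15 = 299.15 K.
T_m = 247 °F → (247 − 32) × 5/9 = 119.44 °C = 392.59 K.
First-stage efficiency η₁ = 1 − T_m/T_H = 1 − 392.59/633.71 = 0.3805.
W₁ = η₁·Q_H = 0.3805 × 755 = 287 MW.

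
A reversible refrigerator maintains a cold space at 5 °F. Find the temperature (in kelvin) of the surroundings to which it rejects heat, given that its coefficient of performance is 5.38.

T_C = 5 °F → (5 − 32) × 5/9 = -15.00 °C = 258.15 K.
COP_R = T_C/(T_H − T_C) ⇒ T_H = T_C·(1 + 1/COP_R) = 258.15 × (1 + 1/5.38) = 306 K.

T_H ≈ 306 K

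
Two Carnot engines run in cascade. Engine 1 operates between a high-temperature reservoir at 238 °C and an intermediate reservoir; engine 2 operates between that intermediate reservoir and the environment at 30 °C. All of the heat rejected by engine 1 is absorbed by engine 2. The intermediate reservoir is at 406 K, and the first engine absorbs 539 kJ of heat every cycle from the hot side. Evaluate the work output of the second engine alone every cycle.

W₂ ≈ 108.5 kJ

T_H = 238 °C → 238 + 273.15 = 511.15 K.
T_C = 30 °C → 30 + 273.15 = 303.15 K.
Heat entering the second stage: Q_m = Q_H·(T_m/T_H) = 539 × 406.00/511.15 = 428.1 kJ.
Second-stage efficiency η₂ = 1 − T_C/T_m = 1 − 303.15/406.00 = 0.2533, so W₂ = η₂·Q_m = 108.5 kJ.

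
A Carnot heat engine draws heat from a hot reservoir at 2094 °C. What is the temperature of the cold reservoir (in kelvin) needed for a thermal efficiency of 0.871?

T_C ≈ 305.4 K

T_H = 2094 °C → 2094 + 273.15 = 2367.15 K.
From η = 1 − T_C/T_H, T_C = T_H·(1 − η) = 2367.15 × (1 − 0.871) = 305.4 K.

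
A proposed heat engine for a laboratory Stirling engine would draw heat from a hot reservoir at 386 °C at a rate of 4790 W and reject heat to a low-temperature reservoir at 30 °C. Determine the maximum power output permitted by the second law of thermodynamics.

Ẇ_max ≈ 2590 W

T_H = 386 °C → 386 + 273.15 = 659.15 K.
T_C = 30 °C → 30 + 273.15 = 303.15 K.
No engine can exceed the Carnot limit: η_max = 1 − T_C/T_H = 1 − 303.15/659.15 = 0.5401.
W_max = η_max · Q_H = 0.5401 × 4790 = 2590 W.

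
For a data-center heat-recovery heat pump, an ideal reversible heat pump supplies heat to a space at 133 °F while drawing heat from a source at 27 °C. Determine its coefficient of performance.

COP_HP ≈ 11.3

T_H = 133 °F → (133 − 32) × 5/9 = 56.11 °C = 329.26 K.
T_C = 27 °C → 27 + 273.15 = 300.15 K.
COP_HP = T_H/(T_H − T_C) = 329.26/(329.26 − 300.15) = 11.3.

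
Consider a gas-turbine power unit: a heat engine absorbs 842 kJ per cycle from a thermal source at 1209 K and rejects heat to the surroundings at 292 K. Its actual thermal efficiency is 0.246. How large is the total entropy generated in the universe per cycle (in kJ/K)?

W = η·Q_H = 0.246 × 842 = 207.1 kJ, so Q_C = Q_H − W = 634.9 kJ.
Entropy balance on the reservoirs: −Q_H/T_H = -0.6964 kJ/K, +Q_C/T_C = 2.174 kJ/K.
ΔS_univ = −Q_H/T_H + Q_C/T_C = 1.478 kJ/K (> 0, since η = 0.246 < η_Carnot = 0.758).

ΔS_univ ≈ 1.478 kJ/K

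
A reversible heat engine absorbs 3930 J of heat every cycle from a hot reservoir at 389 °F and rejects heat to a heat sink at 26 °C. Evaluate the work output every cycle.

T_H = 389 °F → (389 − 32) × 5/9 = 198.33 °C = 471.48 K.
T_C = 26 °C → 26 + 273.15 = 299.15 K.
For a reversible engine, η = 1 − T_C/T_H = 1 − 299.15/471.48 = 0.3655.
W = η·Q_H = 0.3655 × 3930 = 1440 J.

W ≈ 1440 J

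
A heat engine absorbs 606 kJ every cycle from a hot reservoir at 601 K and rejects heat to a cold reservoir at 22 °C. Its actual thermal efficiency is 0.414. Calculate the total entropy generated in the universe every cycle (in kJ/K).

T_C = 22 °C → 22 + 273.15 = 295.15 K.
W = η·Q_H = 0.414 × 606 = 250.9 kJ, so Q_C = Q_H − W = 355.1 kJ.
The hot reservoir loses entropy Q_H/T_H = 606/601.00 = 1.008 kJ/K; the cold reservoir gains Q_C/T_C = 355.1/295.15 = 1.203 kJ/K.
ΔS_univ = −Q_H/T_H + Q_C/T_C = 0.1949 kJ/K (> 0, since η = 0.414 < η_Carnot = 0.509).

ΔS_univ ≈ 0.1949 kJ/K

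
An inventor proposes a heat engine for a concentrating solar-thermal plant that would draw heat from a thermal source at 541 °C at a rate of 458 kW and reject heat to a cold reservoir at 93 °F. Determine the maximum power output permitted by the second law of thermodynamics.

Ẇ_max ≈ 285 kW

T_H = 541 °C → 541 + 273.15 = 814.15 K.
T_C = 93 °F → (93 − 32) × 5/9 = 33.89 °C = 307.04 K.
No engine can exceed the Carnot limit: η_max = 1 − T_C/T_H = 1 − 307.04/814.15 = 0.6229.
W_max = η_max · Q_H = 0.6229 × 458 = 285 kW.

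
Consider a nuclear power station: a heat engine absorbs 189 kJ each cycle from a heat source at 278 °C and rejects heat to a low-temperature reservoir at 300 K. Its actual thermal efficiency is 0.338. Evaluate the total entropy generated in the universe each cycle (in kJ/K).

ΔS_univ ≈ 0.0741 kJ/K

T_H = 278 °C → 278 + 273.15 = 551.15 K.
W = η·Q_H = 0.338 × 189 = 63.88 kJ, so Q_C = Q_H − W = 125.1 kJ.
The hot reservoir loses entropy Q_H/T_H = 189/551.15 = 0.3429 kJ/K; the cold reservoir gains Q_C/T_C = 125.1/300.00 = 0.4171 kJ/K.
ΔS_univ = −Q_H/T_H + Q_C/T_C = 0.0741 kJ/K (> 0, since η = 0.338 < η_Carnot = 0.456).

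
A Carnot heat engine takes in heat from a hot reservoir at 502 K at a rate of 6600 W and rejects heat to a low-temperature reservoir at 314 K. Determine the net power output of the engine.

For a reversible engine, η = 1 − T_C/T_H = 1 − 314.00/502.00 = 0.3745.
W = η·Q_H = 0.3745 × 6600 = 2472 W.

Ẇ ≈ 2472 W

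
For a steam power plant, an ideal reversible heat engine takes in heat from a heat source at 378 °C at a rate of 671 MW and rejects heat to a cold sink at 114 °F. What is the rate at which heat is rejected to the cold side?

T_H = 378 °C → 378 + 273.15 = 651.15 K.
T_C = 114 °F → (114 − 32) × 5/9 = 45.56 °C = 318.71 K.
Since the cycle is reversible, η = 1 − T_C/T_H = 1 − 318.71/651.15 = 0.5105.
For a reversible cycle Q_C/Q_H = T_C/T_H, so Q_C = 671 × 318.71/651.15 = 328 MW.

Q̇_C ≈ 328 MW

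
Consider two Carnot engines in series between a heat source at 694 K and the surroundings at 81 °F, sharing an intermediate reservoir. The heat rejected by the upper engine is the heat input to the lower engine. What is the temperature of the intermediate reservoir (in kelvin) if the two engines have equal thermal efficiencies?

T_m ≈ 456.6 K

T_C = 81 °F → (81 − 32) × 5/9 = 27.22 °C = 300.37 K.
Equal efficiencies require 1 − T_m/T_H = 1 − T_C/T_m, i.e. T_m/T_H = T_C/T_m, so T_m = √(T_H·T_C) = √(694.00 × 300.37) = 456.6 K.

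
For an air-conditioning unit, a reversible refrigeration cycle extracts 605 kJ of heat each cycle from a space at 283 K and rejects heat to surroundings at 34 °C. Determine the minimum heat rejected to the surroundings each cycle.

T_H = 34 °C → 34 + 273.15 = 307.15 K.
For a reversible cycle Q_H/Q_C = T_H/T_C, so Q_H = Q_C·T_H/T_C = 605 × 307.15/283.00 = 657 kJ.

Q_H ≈ 657 kJ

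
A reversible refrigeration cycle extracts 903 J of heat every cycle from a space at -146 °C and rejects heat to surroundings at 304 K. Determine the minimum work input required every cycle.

T_C = -146 °C → -146 + 273.15 = 127.15 K.
COP_R = T_C/(T_H − T_C) = 127.15/176.85 = 0.7190.
W = Q_C/COP_R = 903/0.7190 = 1260 J.

W_in ≈ 1260 J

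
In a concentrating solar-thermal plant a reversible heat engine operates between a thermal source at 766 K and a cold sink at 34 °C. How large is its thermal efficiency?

η ≈ 0.599

T_C = 34 °C → 34 + 273.15 = 307.15 K.
Since the cycle is reversible, η = 1 − T_C/T_H = 1 − 307.15/766.00 = 0.599.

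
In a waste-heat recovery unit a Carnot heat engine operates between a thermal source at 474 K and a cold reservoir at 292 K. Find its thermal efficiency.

η ≈ 0.384

Carnot efficiency: η = 1 − T_C/T_H = 1 − 292.00/474.00 = 0.384.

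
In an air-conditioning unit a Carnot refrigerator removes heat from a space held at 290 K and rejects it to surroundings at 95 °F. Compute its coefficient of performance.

T_H = 95 °F → (95 − 32) × 5/9 = 35.00 °C = 308.15 K.
COP_R = T_C/(T_H − T_C) = 290.00/(308.15 − 290.00) = 16.0.

COP_R ≈ 16.0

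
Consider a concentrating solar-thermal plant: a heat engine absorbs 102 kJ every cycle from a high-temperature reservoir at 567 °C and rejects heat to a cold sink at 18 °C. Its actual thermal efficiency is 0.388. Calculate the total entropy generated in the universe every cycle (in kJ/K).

T_H = 567 °C → 567 + 273.15 = 840.15 K.
T_C = 18 °C → 18 + 273.15 = 291.15 K.
W = η·Q_H = 0.388 × 102 = 39.58 kJ, so Q_C = Q_H − W = 62.42 kJ.
Entropy balance on the reservoirs: −Q_H/T_H = -0.1214 kJ/K, +Q_C/T_C = 0.2144 kJ/K.
ΔS_univ = −Q_H/T_H + Q_C/T_C = 0.0930 kJ/K (> 0, since η = 0.388 < η_Carnot = 0.653).

ΔS_univ ≈ 0.0930 kJ/K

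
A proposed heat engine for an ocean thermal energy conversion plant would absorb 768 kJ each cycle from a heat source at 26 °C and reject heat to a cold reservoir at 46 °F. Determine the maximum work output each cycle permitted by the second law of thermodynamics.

W_max ≈ 46.78 kJ

T_H = 26 °C → 26 + 273.15 = 299.15 K.
T_C = 46 °F → (46 − 32) × 5/9 = 7.78 °C = 280.93 K.
The second-law ceiling is the Carnot efficiency, η_max = 1 − T_C/T_H = 1 − 280.93/299.15 = 0.0609.
W_max = η_max · Q_H = 0.0609 × 768 = 46.78 kJ.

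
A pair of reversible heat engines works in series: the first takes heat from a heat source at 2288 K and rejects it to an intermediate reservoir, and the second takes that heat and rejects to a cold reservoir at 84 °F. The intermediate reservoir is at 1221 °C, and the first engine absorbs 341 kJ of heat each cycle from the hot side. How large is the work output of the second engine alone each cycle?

T_C = 84 °F → (84 − 32) × 5/9 = 28.89 °C = 302.04 K.
T_m = 1221 °C → 1221 + 273.15 = 1494.15 K.
Heat entering the second stage: Q_m = Q_H·(T_m/T_H) = 341 × 1494.15/2288.00 = 223 kJ.
Second-stage efficiency η₂ = 1 − T_C/T_m = 1 − 302.04/1494.15 = 0.7979, so W₂ = η₂·Q_m = 178 kJ.

W₂ ≈ 178 kJ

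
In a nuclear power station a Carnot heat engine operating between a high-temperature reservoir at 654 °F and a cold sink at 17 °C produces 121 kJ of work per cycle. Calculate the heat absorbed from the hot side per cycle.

T_H = 654 °F → (654 − 32) × 5/9 = 345.56 °C = 618.71 K.
T_C = 17 °C → 17 + 273.15 = 290.15 K.
For a reversible engine, η = 1 − T_C/T_H = 1 − 290.15/618.71 = 0.5310.
Q_H = W/η = 121/0.5310 = 228 kJ.

Q_H ≈ 228 kJ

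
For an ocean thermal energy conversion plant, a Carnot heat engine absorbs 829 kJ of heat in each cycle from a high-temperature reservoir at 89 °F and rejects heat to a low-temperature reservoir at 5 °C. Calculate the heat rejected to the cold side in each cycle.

Q_C ≈ 756 kJ

T_H = 89 °F → (89 − 32) × 5/9 = 31.67 °C = 304.82 K.
T_C = 5 °C → 5 + 273.15 = 278.15 K.
Carnot efficiency: η = 1 − T_C/T_H = 1 − 278.15/304.82 = 0.0875.
For a reversible cycle Q_C/Q_H = T_C/T_H, so Q_C = 829 × 278.15/304.82 = 756 kJ.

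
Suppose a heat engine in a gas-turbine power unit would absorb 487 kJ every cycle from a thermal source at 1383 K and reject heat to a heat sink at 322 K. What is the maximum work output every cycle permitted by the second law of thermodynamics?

W_max ≈ 374 kJ

No engine can exceed the Carnot limit: η_max = 1 − T_C/T_H = 1 − 322.00/1383.00 = 0.7672.
W_max = η_max · Q_H = 0.7672 × 487 = 374 kJ.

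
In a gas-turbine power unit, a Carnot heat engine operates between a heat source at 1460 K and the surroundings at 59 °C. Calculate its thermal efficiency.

η ≈ 0.772

T_C = 59 °C → 59 + 273.15 = 332.15 K.
Carnot efficiency: η = 1 − T_C/T_H = 1 − 332.15/1460.00 = 0.772.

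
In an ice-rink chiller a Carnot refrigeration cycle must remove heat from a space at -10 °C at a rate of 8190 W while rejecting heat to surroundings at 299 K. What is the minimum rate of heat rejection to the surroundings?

Q̇_H ≈ 9306 W

T_C = -10 °C → -10 + 273.15 = 263.15 K.
For a reversible cycle Q_H/Q_C = T_H/T_C, so Q_H = Q_C·T_H/T_C = 8190 × 299.00/263.15 = 9306 W.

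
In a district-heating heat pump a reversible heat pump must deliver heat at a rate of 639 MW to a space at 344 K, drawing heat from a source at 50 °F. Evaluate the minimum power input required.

Ẇ_in ≈ 113 MW

T_C = 50 °F → (50 − 32) × 5/9 = 10.00 °C = 283.15 K.
For a reversible heat pump, COP_HP = T_H/(T_H − T_C) = 344.00/60.85 = 5.6532.
W = Q_H/COP_HP = 639/5.6532 = 113 MW.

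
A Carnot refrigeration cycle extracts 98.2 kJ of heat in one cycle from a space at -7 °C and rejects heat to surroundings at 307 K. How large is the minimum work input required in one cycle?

W_in ≈ 15.1 kJ

T_C = -7 °C → -7 + 273.15 = 266.15 K.
The reversible coefficient of performance is COP_R = T_C/(T_H − T_C) = 266.15/40.85 = 6.5153.
W = Q_C/COP_R = 98.2/6.5153 = 15.1 kJ.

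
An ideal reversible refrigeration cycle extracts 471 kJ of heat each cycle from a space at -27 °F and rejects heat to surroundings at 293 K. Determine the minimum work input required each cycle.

T_C = -27 °F → (-27 − 32) × 5/9 = -32.78 °C = 240.37 K.
COP_R = T_C/(T_H − T_C) = 240.37/52.63 = 4.5674.
W = Q_C/COP_R = 471/4.5674 = 103 kJ.

W_in ≈ 103 kJ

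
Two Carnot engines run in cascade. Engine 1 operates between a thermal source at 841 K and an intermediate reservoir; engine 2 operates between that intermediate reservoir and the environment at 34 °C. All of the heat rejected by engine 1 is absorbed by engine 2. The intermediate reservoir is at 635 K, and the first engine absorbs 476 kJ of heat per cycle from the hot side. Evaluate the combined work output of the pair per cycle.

T_C = 34 °C → 34 + 273.15 = 307.15 K.
Two reversible stages in series are equivalent to a single Carnot engine between T_H and T_C, so η_total = 1 − T_C/T_H = 1 − 307.15/841.00 = 0.6348.
W_total = η_total · Q_H = 0.6348 × 476 = 302 kJ.

W_total ≈ 302 kJ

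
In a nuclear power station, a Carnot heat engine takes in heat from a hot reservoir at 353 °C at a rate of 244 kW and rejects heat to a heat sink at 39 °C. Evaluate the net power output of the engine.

T_H = 353 °C → 353 + 273.15 = 626.15 K.
T_C = 39 °C → 39 + 273.15 = 312.15 K.
η_rev = 1 − T_C/T_H = 1 − 312.15/626.15 = 0.5015.
W = η·Q_H = 0.5015 × 244 = 122.4 kW.

Ẇ ≈ 122.4 kW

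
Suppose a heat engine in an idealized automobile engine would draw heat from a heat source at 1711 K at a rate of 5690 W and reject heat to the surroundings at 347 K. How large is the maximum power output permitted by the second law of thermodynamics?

Ẇ_max ≈ 4540 W

By the Carnot theorem, η_max = 1 − T_C/T_H = 1 − 347.00/1711.00 = 0.7972.
W_max = η_max · Q_H = 0.7972 × 5690 = 4540 W.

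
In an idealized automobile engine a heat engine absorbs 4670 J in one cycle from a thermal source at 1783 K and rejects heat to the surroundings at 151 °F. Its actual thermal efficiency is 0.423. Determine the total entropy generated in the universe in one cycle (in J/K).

ΔS_univ ≈ 5.32 J/K

T_C = 151 °F → (151 − 32) × 5/9 = 66.11 °C = 339.26 K.
W = η·Q_H = 0.423 × 4670 = 1975 J, so Q_C = Q_H − W = 2695 J.
Reservoir entropy changes: ΔS_H = −Q_H/T_H = −4670/1783.00 = -2.619 J/K and ΔS_C = +Q_C/T_C = 2695/339.26 = 7.943 J/K.
ΔS_univ = −Q_H/T_H + Q_C/T_C = 5.32 J/K (> 0, since η = 0.423 < η_Carnot = 0.810).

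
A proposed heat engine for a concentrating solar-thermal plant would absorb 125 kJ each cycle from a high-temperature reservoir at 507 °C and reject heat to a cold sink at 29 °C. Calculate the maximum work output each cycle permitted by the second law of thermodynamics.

W_max ≈ 76.59 kJ

T_H = 507 °C → 507 + 273.15 = 780.15 K.
T_C = 29 °C → 29 + 273.15 = 302.15 K.
No engine can exceed the Carnot limit: η_max = 1 − T_C/T_H = 1 − 302.15/780.15 = 0.6127.
W_max = η_max · Q_H = 0.6127 × 125 = 76.59 kJ.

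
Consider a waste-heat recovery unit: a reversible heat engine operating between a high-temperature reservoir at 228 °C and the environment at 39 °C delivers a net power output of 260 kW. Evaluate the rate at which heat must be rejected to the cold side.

T_H = 228 °C → 228 + 273.15 = 501.15 K.
T_C = 39 °C → 39 + 273.15 = 312.15 K.
η_rev = 1 − T_C/T_H = 1 − 312.15/501.15 = 0.3771.
Since Q_C/Q_H = T_C/T_H and Q_H = W/η, Q_C = W·T_C/(T_H − T_C) = 260 × 312.15/189.00 = 429.4 kW.

Q̇_C ≈ 429.4 kW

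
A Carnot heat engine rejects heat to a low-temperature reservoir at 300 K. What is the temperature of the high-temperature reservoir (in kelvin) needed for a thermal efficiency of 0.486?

From η = 1 − T_C/T_H, solving for T_H gives T_H = T_C/(1 − η) = 300.00/(1 − 0.486) = 584 K.

T_H ≈ 584 K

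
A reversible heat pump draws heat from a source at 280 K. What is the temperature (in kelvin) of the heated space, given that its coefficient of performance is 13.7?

T_H ≈ 302.0 K

COP_HP = T_H/(T_H − T_C) ⇒ T_H = T_C·COP_HP/(COP_HP − 1) = 280.00 × 13.7/(13.7 − 1) = 302.0 K.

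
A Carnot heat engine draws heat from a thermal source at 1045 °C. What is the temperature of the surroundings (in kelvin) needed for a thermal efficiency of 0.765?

T_C ≈ 310 K

T_H = 1045 °C → 1045 + 273.15 = 1318.15 K.
From η = 1 − T_C/T_H, T_C = T_H·(1 − η) = 1318.15 × (1 − 0.765) = 310 K.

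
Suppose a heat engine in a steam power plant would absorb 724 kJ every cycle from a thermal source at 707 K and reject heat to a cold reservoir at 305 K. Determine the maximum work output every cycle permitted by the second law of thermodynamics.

W_max ≈ 412 kJ

No engine can exceed the Carnot limit: η_max = 1 − T_C/T_H = 1 − 305.00/707.00 = 0.5686.
W_max = η_max · Q_H = 0.5686 × 724 = 412 kJ.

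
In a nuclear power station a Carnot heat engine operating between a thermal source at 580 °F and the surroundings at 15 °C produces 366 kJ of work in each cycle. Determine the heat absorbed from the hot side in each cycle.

Q_H ≈ 730 kJ

T_H = 580 °F → (580 − 32) × 5/9 = 304.44 °C = 577.59 K.
T_C = 15 °C → 15 + 273.15 = 288.15 K.
Carnot efficiency: η = 1 − T_C/T_H = 1 − 288.15/577.59 = 0.5011.
Q_H = W/η = 366/0.5011 = 730 kJ.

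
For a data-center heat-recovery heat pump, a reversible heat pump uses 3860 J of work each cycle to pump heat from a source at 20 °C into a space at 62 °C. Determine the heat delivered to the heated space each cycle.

T_H = 62 °C → 62 + 273.15 = 335.15 K.
T_C = 20 °C → 20 + 273.15 = 293.15 K.
COP_HP = T_H/(T_H − T_C) = 335.15/42.00 = 7.9798.
Q_H = COP_HP · W = 7.9798 × 3860 = 30800 J.

Q_H ≈ 30800 J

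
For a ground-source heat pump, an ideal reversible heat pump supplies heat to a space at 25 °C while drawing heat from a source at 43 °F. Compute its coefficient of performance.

T_H = 25 °C → 25 + 273.15 = 298.15 K.
T_C = 43 °F → (43 − 32) × 5/9 = 6.11 °C = 279.26 K.
COP_HP = T_H/(T_H − T_C) = 298.15/(298.15 − 279.26) = 15.8.

COP_HP ≈ 15.8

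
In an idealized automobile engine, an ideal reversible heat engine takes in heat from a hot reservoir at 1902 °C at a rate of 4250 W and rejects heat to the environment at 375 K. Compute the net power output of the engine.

Ẇ ≈ 3517 W

T_H = 1902 °C → 1902 + 273.15 = 2175.15 K.
The Carnot efficiency is η = 1 − T_C/T_H = 1 − 375.00/2175.15 = 0.8276.
W = η·Q_H = 0.8276 × 4250 = 3517 W.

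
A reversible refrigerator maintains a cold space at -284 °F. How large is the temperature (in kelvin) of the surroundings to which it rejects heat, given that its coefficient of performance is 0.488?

T_H ≈ 298 K

T_C = -284 °F → (-284 − 32) × 5/9 = -175.56 °C = 97.59 K.
COP_R = T_C/(T_H − T_C) ⇒ T_H = T_C·(1 + 1/COP_R) = 97.59 × (1 + 1/0.488) = 298 K.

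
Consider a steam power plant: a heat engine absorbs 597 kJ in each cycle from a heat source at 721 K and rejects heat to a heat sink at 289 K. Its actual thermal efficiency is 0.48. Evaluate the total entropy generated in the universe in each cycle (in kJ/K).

W = η·Q_H = 0.48 × 597 = 286.6 kJ, so Q_C = Q_H − W = 310.4 kJ.
Entropy balance on the reservoirs: −Q_H/T_H = -0.8280 kJ/K, +Q_C/T_C = 1.074 kJ/K.
ΔS_univ = −Q_H/T_H + Q_C/T_C = 0.246 kJ/K (> 0, since η = 0.48 < η_Carnot = 0.599).

ΔS_univ ≈ 0.246 kJ/K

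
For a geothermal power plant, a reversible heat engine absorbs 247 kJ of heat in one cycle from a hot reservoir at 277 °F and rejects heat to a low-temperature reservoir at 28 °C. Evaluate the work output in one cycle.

W ≈ 65.25 kJ

T_H = 277 °F → (277 − 32) × 5/9 = 136.11 °C = 409.26 K.
T_C = 28 °C → 28 + 273.15 = 301.15 K.
Carnot efficiency: η = 1 − T_C/T_H = 1 − 301.15/409.26 = 0.2642.
W = η·Q_H = 0.2642 × 247 = 65.25 kJ.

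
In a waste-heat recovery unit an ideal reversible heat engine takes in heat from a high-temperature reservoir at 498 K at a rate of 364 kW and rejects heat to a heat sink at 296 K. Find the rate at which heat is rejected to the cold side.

Q̇_C ≈ 216 kW

η_rev = 1 − T_C/T_H = 1 − 296.00/498.00 = 0.4056.
For a reversible cycle Q_C/Q_H = T_C/T_H, so Q_C = 364 × 296.00/498.00 = 216 kW.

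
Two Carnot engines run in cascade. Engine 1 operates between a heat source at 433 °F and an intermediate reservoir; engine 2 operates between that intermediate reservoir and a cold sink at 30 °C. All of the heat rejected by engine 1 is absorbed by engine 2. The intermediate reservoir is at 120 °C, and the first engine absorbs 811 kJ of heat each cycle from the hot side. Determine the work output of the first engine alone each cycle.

W₁ ≈ 168 kJ

T_H = 433 °F → (433 − 32) × 5/9 = 222.78 °C = 495.93 K.
T_C = 30 °C → 30 + 273.15 = 303.15 K.
T_m = 120 °C → 120 + 273.15 = 393.15 K.
First-stage efficiency η₁ = 1 − T_m/T_H = 1 − 393.15/495.93 = 0.2072.
W₁ = η₁·Q_H = 0.2072 × 811 = 168 kJ.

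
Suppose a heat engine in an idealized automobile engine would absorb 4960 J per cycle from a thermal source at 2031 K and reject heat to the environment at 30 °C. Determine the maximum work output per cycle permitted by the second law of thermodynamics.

T_C = 30 °C → 30 + 273.15 = 303.15 K.
The second-law ceiling is the Carnot efficiency, η_max = 1 − T_C/T_H = 1 − 303.15/2031.00 = 0.8507.
W_max = η_max · Q_H = 0.8507 × 4960 = 4220 J.

W_max ≈ 4220 J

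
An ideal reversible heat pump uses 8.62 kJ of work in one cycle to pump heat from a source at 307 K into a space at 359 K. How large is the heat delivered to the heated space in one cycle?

Q_H ≈ 59.5 kJ

The Carnot heat-pump COP is COP_HP = T_H/(T_H − T_C) = 359.00/52.00 = 6.9038.
Q_H = COP_HP · W = 6.9038 × 8.62 = 59.5 kJ.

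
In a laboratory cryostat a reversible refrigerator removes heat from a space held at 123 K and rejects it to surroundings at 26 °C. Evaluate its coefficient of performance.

T_H = 26 °C → 26 + 273.15 = 299.15 K.
The reversible coefficient of performance is COP_R = T_C/(T_H − T_C) = 123.00/(299.15 − 123.00) = 0.698.

COP_R ≈ 0.698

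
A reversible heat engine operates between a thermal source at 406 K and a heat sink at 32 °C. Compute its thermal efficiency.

T_C = 32 °C → 32 + 273.15 = 305.15 K.
For a reversible engine, η = 1 − T_C/T_H = 1 − 305.15/406.00 = 0.2484.

η ≈ 0.2484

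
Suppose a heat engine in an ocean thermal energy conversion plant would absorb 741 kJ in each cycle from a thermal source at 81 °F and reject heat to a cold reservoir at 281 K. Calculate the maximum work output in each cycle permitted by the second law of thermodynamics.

W_max ≈ 47.79 kJ

T_H = 81 °F → (81 − 32) × 5/9 = 27.22 °C = 300.37 K.
By the Carnot theorem, η_max = 1 − T_C/T_H = 1 − 281.00/300.37 = 0.0645.
W_max = η_max · Q_H = 0.0645 × 741 = 47.79 kJ.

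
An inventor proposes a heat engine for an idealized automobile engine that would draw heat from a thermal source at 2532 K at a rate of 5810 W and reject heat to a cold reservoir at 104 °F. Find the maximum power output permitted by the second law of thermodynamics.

T_C = 104 °F → (104 − 32) × 5/9 = 40.00 °C = 313.15 K.
The upper bound on efficiency is η_max = 1 − T_C/T_H = 1 − 313.15/2532.00 = 0.8763.
W_max = η_max · Q_H = 0.8763 × 5810 = 5090 W.

Ẇ_max ≈ 5090 W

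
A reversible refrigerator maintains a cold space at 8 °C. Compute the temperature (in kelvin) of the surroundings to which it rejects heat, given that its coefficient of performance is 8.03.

T_H ≈ 316.2 K

T_C = 8 °C → 8 + 273.15 = 281.15 K.
COP_R = T_C/(T_H − T_C) ⇒ T_H = T_C·(1 + 1/COP_R) = 281.15 × (1 + 1/8.03) = 316.2 K.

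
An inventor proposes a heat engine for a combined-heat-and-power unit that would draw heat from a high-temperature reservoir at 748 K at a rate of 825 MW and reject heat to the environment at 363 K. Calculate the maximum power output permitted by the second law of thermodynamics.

The second-law ceiling is the Carnot efficiency, η_max = 1 − T_C/T_H = 1 − 363.00/748.00 = 0.5147.
W_max = η_max · Q_H = 0.5147 × 825 = 425 MW.

Ẇ_max ≈ 425 MW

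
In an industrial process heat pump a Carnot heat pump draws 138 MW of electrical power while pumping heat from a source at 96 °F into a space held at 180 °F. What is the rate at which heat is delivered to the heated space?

T_H = 180 °F → (180 − 32) × 5/9 = 82.22 °C = 355.37 K.
T_C = 96 °F → (96 − 32) × 5/9 = 35.56 °C = 308.71 K.
For a reversible heat pump, COP_HP = T_H/(T_H − T_C) = 355.37/46.67 = 7.6151.
Q_H = COP_HP · W = 7.6151 × 138 = 1051 MW.

Q̇_H ≈ 1051 MW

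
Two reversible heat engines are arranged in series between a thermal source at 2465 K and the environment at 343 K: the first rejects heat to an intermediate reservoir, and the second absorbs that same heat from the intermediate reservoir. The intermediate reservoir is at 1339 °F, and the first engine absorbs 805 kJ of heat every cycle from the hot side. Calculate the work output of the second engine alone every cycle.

W₂ ≈ 214.3 kJ

T_m = 1339 °F → (1339 − 32) × 5/9 = 726.11 °C = 999.26 K.
Heat entering the second stage: Q_m = Q_H·(T_m/T_H) = 805 × 999.26/2465.00 = 326.3 kJ.
Second-stage efficiency η₂ = 1 − T_C/T_m = 1 − 343.00/999.26 = 0.6567, so W₂ = η₂·Q_m = 214.3 kJ.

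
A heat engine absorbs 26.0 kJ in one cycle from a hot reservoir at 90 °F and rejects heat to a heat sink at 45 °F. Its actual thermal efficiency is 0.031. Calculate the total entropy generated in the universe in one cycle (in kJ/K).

ΔS_univ ≈ 0.00472 kJ/K

T_H = 90 °F → (90 − 32) × 5/9 = 32.22 °C = 305.37 K.
T_C = 45 °F → (45 − 32) × 5/9 = 7.22 °C = 280.37 K.
W = η·Q_H = 0.031 × 26.0 = 0.8060 kJ, so Q_C = Q_H − W = 25.19 kJ.
The hot reservoir loses entropy Q_H/T_H = 26.0/305.37 = 0.08514 kJ/K; the cold reservoir gains Q_C/T_C = 25.19/280.37 = 0.08986 kJ/K.
ΔS_univ = −Q_H/T_H + Q_C/T_C = 0.00472 kJ/K (> 0, since η = 0.031 < η_Carnot = 0.082).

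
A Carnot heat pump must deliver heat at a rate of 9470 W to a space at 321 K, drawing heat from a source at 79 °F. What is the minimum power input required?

Ẇ_in ≈ 641 W

T_C = 79 °F → (79 − 32) × 5/9 = 26.11 °C = 299.26 K.
For a reversible heat pump, COP_HP = T_H/(T_H − T_C) = 321.00/21.74 = 14.7662.
W = Q_H/COP_HP = 9470/14.7662 = 641 W.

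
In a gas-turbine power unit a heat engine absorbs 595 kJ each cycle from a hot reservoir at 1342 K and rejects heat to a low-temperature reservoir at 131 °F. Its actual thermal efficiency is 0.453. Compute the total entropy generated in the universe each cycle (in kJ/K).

ΔS_univ ≈ 0.5484 kJ/K

T_C = 131 °F → (131 − 32) × 5/9 = 55.00 °C = 328.15 K.
W = η·Q_H = 0.453 × 595 = 269.5 kJ, so Q_C = Q_H − W = 325.5 kJ.
The hot reservoir loses entropy Q_H/T_H = 595/1342.00 = 0.4434 kJ/K; the cold reservoir gains Q_C/T_C = 325.5/328.15 = 0.9918 kJ/K.
ΔS_univ = −Q_H/T_H + Q_C/T_C = 0.5484 kJ/K (> 0, since η = 0.453 < η_Carnot = 0.755).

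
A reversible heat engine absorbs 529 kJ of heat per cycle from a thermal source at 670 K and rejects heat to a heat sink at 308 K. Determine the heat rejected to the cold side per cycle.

Since the cycle is reversible, η = 1 − T_C/T_H = 1 − 308.00/670.00 = 0.5403.
For a reversible cycle Q_C/Q_H = T_C/T_H, so Q_C = 529 × 308.00/670.00 = 243 kJ.

Q_C ≈ 243 kJ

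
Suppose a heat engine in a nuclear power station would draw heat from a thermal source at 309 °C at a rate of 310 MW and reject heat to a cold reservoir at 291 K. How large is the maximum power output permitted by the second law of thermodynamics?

T_H = 309 °C → 309 + 273.15 = 582.15 K.
The upper bound on efficiency is η_max = 1 − T_C/T_H = 1 − 291.00/582.15 = 0.5001.
W_max = η_max · Q_H = 0.5001 × 310 = 155 MW.

Ẇ_max ≈ 155 MW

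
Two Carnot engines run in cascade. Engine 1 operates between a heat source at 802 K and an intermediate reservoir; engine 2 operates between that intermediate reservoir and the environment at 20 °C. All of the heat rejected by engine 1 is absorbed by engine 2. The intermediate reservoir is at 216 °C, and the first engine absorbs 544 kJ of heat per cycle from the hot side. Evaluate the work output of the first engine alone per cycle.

T_C = 20 °C → 20 + 273.15 = 293.15 K.
T_m = 216 °C → 216 + 273.15 = 489.15 K.
First-stage efficiency η₁ = 1 − T_m/T_H = 1 − 489.15/802.00 = 0.3901.
W₁ = η₁·Q_H = 0.3901 × 544 = 212 kJ.

W₁ ≈ 212 kJ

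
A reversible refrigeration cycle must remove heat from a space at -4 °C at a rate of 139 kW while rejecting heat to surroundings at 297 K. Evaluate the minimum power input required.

T_C = -4 °C → -4 + 273.15 = 269.15 K.
COP_R = T_C/(T_H − T_C) = 269.15/27.85 = 9.6643.
W = Q_C/COP_R = 139/9.6643 = 14.4 kW.

Ẇ_in ≈ 14.4 kW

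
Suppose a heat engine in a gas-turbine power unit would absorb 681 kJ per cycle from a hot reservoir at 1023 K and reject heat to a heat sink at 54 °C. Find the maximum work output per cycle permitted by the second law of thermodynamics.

T_C = 54 °C → 54 + 273.15 = 327.15 K.
By the Carnot theorem, η_max = 1 − T_C/T_H = 1 − 327.15/1023.00 = 0.6802.
W_max = η_max · Q_H = 0.6802 × 681 = 463 kJ.

W_max ≈ 463 kJ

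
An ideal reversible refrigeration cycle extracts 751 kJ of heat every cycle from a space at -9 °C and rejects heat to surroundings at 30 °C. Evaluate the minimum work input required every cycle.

W_in ≈ 110.9 kJ

T_H = 30 °C → 30 + 273.15 = 303.15 K.
T_C = -9 °C → -9 + 273.15 = 264.15 K.
The reversible coefficient of performance is COP_R = T_C/(T_H − T_C) = 264.15/39.00 = 6.7731.
W = Q_C/COP_R = 751/6.7731 = 110.9 kJ.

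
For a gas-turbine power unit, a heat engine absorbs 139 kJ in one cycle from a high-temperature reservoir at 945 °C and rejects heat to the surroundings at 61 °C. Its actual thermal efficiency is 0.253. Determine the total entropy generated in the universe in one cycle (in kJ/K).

ΔS_univ ≈ 0.1966 kJ/K

T_H = 945 °C → 945 + 273.15 = 1218.15 K.
T_C = 61 °C → 61 + 273.15 = 334.15 K.
W = η·Q_H = 0.253 × 139 = 35.17 kJ, so Q_C = Q_H − W = 103.8 kJ.
Entropy balance on the reservoirs: −Q_H/T_H = -0.1141 kJ/K, +Q_C/T_C = 0.3107 kJ/K.
ΔS_univ = −Q_H/T_H + Q_C/T_C = 0.1966 kJ/K (> 0, since η = 0.253 < η_Carnot = 0.726).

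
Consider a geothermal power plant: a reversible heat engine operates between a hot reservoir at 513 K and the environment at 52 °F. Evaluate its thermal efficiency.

η ≈ 0.446

T_C = 52 °F → (52 − 32) × 5/9 = 11.11 °C = 284.26 K.
η_rev = 1 − T_C/T_H = 1 − 284.26/513.00 = 0.446.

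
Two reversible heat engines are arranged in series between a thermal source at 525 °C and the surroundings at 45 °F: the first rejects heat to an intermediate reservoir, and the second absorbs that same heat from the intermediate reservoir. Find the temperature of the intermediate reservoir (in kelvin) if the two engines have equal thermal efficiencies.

T_H = 525 °C → 525 + 273.15 = 798.15 K.
T_C = 45 °F → (45 − 32) × 5/9 = 7.22 °C = 280.37 K.
Equal efficiencies require 1 − T_m/T_H = 1 − T_C/T_m, i.e. T_m/T_H = T_C/T_m, so T_m = √(T_H·T_C) = √(798.15 × 280.37) = 473.1 K.

T_m ≈ 473.1 K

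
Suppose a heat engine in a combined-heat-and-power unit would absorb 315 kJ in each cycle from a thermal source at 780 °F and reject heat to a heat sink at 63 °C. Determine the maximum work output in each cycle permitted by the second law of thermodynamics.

T_H = 780 °F → (780 − 32) × 5/9 = 415.56 °C = 688.71 K.
T_C = 63 °C → 63 + 273.15 = 336.15 K.
By the Carnot theorem, η_max = 1 − T_C/T_H = 1 − 336.15/688.71 = 0.5119.
W_max = η_max · Q_H = 0.5119 × 315 = 161.3 kJ.

W_max ≈ 161.3 kJ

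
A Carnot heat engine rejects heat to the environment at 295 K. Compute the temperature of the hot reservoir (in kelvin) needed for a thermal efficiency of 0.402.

T_H ≈ 493.3 K

From η = 1 − T_C/T_H, solving for T_H gives T_H = T_C/(1 − η) = 295.00/(1 − 0.402) = 493.3 K.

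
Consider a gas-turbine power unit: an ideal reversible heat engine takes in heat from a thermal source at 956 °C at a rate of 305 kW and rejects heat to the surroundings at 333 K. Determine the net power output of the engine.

Ẇ ≈ 222 kW

T_H = 956 °C → 956 + 273.15 = 1229.15 K.
The Carnot efficiency is η = 1 − T_C/T_H = 1 − 333.00/1229.15 = 0.7291.
W = η·Q_H = 0.7291 × 305 = 222 kW.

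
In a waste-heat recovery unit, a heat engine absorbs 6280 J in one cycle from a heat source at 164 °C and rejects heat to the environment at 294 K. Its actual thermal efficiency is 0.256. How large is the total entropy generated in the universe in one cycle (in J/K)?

ΔS_univ ≈ 1.526 J/K

T_H = 164 °C → 164 + 273.15 = 437.15 K.
W = η·Q_H = 0.256 × 6280 = 1608 J, so Q_C = Q_H − W = 4672 J.
Entropy balance on the reservoirs: −Q_H/T_H = -14.37 J/K, +Q_C/T_C = 15.89 J/K.
ΔS_univ = −Q_H/T_H + Q_C/T_C = 1.526 J/K (> 0, since η = 0.256 < η_Carnot = 0.327).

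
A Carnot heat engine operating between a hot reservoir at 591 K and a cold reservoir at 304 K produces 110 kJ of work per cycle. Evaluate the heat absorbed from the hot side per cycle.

Q_H ≈ 227 kJ

The Carnot efficiency is η = 1 − T_C/T_H = 1 − 304.00/591.00 = 0.4856.
Q_H = W/η = 110/0.4856 = 227 kJ.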